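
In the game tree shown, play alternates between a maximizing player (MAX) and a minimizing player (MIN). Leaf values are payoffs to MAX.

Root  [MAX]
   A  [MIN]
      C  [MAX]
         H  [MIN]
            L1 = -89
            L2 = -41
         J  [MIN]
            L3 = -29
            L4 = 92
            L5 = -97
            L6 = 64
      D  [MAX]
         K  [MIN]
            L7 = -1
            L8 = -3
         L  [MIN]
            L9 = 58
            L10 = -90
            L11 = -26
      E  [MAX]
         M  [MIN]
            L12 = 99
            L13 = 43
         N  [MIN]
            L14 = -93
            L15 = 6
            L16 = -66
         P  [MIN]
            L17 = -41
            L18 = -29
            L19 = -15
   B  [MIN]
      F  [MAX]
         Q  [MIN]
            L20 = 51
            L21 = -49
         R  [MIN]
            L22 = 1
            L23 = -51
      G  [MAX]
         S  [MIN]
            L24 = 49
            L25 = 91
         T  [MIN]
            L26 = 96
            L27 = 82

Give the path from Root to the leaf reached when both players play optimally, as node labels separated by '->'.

Root -> B -> F -> Q -> L21

H (MIN): min(-89, -41) = -89
J (MIN): min(-29, 92, -97, 64) = -97
C (MAX): max(-89, -97) = -89
K (MIN): min(-1, -3) = -3
L (MIN): min(58, -90, -26) = -90
D (MAX): max(-3, -90) = -3
M (MIN): min(99, 43) = 43
N (MIN): min(-93, 6, -66) = -93
P (MIN): min(-41, -29, -15) = -41
E (MAX): max(43, -93, -41) = 43
A (MIN): min(-89, -3, 43) = -89
Q (MIN): min(51, -49) = -49
R (MIN): min(1, -51) = -51
F (MAX): max(-49, -51) = -49
S (MIN): min(49, 91) = 49
T (MIN): min(96, 82) = 82
G (MAX): max(49, 82) = 82
B (MIN): min(-49, 82) = -49
Root (MAX): max(-89, -49) = -49
At Root, MAX picks B (highest: -49).
At B, MIN picks F (lowest: -49).
At F, MAX picks Q (highest: -49).
At Q, MIN picks L21 (lowest: -49).
Terminal value -49.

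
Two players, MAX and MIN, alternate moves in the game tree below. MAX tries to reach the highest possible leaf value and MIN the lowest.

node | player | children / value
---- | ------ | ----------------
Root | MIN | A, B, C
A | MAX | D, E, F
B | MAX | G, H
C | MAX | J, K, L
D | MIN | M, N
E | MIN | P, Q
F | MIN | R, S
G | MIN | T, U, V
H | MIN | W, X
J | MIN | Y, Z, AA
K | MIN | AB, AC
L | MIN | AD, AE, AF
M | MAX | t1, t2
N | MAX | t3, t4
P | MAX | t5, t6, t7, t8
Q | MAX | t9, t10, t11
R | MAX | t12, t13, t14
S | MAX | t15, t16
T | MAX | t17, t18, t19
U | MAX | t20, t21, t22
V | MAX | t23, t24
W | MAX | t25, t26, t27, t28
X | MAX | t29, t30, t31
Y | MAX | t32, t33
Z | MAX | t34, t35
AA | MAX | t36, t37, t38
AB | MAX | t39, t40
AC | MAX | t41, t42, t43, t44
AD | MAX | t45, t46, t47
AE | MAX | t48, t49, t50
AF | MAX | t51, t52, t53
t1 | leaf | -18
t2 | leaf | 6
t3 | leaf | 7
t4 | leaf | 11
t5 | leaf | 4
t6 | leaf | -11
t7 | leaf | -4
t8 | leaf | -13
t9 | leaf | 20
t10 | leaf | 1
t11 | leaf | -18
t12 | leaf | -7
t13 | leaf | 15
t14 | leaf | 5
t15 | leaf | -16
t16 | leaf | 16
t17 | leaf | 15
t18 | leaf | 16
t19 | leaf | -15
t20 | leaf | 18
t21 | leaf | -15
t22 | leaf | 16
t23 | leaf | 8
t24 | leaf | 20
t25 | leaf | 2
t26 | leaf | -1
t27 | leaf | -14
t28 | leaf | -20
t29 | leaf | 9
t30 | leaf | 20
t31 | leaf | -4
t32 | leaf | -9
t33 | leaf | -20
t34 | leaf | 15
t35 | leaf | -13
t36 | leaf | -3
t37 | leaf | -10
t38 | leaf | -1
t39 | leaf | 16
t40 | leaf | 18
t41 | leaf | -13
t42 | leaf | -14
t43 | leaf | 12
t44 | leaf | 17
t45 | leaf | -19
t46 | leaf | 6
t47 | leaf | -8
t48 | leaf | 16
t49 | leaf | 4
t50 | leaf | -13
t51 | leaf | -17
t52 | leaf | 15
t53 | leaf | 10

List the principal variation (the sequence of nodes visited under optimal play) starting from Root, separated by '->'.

M (MAX): max(-18, 6) = 6
N (MAX): max(7, 11) = 11
D (MIN): min(6, 11) = 6
P (MAX): max(4, -11, -4, -13) = 4
Q (MAX): max(20, 1, -18) = 20
E (MIN): min(4, 20) = 4
R (MAX): max(-7, 15, 5) = 15
S (MAX): max(-16, 16) = 16
F (MIN): min(15, 16) = 15
A (MAX): max(6, 4, 15) = 15
T (MAX): max(15, 16, -15) = 16
U (MAX): max(18, -15, 16) = 18
V (MAX): max(8, 20) = 20
G (MIN): min(16, 18, 20) = 16
W (MAX): max(2, -1, -14, -20) = 2
X (MAX): max(9, 20, -4) = 20
H (MIN): min(2, 20) = 2
B (MAX): max(16, 2) = 16
Y (MAX): max(-9, -20) = -9
Z (MAX): max(15, -13) = 15
AA (MAX): max(-3, -10, -1) = -1
J (MIN): min(-9, 15, -1) = -9
AB (MAX): max(16, 18) = 18
AC (MAX): max(-13, -14, 12, 17) = 17
K (MIN): min(18, 17) = 17
AD (MAX): max(-19, 6, -8) = 6
AE (MAX): max(16, 4, -13) = 16
AF (MAX): max(-17, 15, 10) = 15
L (MIN): min(6, 16, 15) = 6
C (MAX): max(-9, 17, 6) = 17
Root (MIN): min(15, 16, 17) = 15
At Root, MIN picks A (lowest: 15).
At A, MAX picks F (highest: 15).
At F, MIN picks R (lowest: 15).
At R, MAX picks t13 (highest: 15).
Terminal value 15.

Root -> A -> F -> R -> t13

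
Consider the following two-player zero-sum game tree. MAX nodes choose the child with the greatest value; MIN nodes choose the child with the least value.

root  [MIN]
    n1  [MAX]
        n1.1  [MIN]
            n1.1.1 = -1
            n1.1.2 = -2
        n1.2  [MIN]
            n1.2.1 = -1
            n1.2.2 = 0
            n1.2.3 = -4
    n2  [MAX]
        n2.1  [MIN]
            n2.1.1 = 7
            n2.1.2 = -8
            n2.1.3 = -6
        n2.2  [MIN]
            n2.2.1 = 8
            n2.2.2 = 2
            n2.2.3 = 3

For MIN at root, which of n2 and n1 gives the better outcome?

n1

n2.1 (MIN): min(7, -8, -6) = -8
n2.2 (MIN): min(8, 2, 3) = 2
n2 (MAX): max(-8, 2) = 2
n1.1 (MIN): min(-1, -2) = -2
n1.2 (MIN): min(-1, 0, -4) = -4
n1 (MAX): max(-2, -4) = -2
MIN prefers the lower value; n2=2, n1=-2. n1 is better since -2 < 2.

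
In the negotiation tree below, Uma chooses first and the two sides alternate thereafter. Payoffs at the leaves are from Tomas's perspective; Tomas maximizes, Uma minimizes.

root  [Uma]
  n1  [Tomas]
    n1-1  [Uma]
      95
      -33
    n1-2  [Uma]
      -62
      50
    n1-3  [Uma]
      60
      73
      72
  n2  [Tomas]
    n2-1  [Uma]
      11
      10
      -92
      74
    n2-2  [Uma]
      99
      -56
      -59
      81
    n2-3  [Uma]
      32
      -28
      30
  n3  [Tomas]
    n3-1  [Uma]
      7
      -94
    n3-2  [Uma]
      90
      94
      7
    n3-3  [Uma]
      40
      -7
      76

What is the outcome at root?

-28

n1-1 (Uma): min(95, -33) = -33
n1-2 (Uma): min(-62, 50) = -62
n1-3 (Uma): min(60, 73, 72) = 60
n1 (Tomas): max(-33, -62, 60) = 60
n2-1 (Uma): min(11, 10, -92, 74) = -92
n2-2 (Uma): min(99, -56, -59, 81) = -59
n2-3 (Uma): min(32, -28, 30) = -28
n2 (Tomas): max(-92, -59, -28) = -28
n3-1 (Uma): min(7, -94) = -94
n3-2 (Uma): min(90, 94, 7) = 7
n3-3 (Uma): min(40, -7, 76) = -7
n3 (Tomas): max(-94, 7, -7) = 7
root (Uma): min(60, -28, 7) = -28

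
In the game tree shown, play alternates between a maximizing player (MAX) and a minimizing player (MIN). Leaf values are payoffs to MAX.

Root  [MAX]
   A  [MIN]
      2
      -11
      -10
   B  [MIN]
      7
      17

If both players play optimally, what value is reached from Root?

A (MIN): min(2, -11, -10) = -11
B (MIN): min(7, 17) = 7
Root (MAX): max(-11, 7) = 7

7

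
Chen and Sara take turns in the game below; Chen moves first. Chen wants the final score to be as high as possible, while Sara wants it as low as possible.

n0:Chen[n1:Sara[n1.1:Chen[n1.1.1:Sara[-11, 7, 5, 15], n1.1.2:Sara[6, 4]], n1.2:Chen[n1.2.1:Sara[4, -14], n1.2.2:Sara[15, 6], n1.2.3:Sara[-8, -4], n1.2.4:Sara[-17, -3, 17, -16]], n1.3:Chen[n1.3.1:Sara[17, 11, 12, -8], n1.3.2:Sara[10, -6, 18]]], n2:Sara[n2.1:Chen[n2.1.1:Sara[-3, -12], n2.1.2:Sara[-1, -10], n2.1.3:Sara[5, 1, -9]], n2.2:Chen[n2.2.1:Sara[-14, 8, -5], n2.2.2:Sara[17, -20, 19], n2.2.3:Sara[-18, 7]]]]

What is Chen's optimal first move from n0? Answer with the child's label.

n1

n1.1.1 (Sara): min(-11, 7, 5, 15) = -11
n1.1.2 (Sara): min(6, 4) = 4
n1.1 (Chen): max(-11, 4) = 4
n1.2.1 (Sara): min(4, -14) = -14
n1.2.2 (Sara): min(15, 6) = 6
n1.2.3 (Sara): min(-8, -4) = -8
n1.2.4 (Sara): min(-17, -3, 17, -16) = -17
n1.2 (Chen): max(-14, 6, -8, -17) = 6
n1.3.1 (Sara): min(17, 11, 12, -8) = -8
n1.3.2 (Sara): min(10, -6, 18) = -6
n1.3 (Chen): max(-8, -6) = -6
n1 (Sara): min(4, 6, -6) = -6
n2.1.1 (Sara): min(-3, -12) = -12
n2.1.2 (Sara): min(-1, -10) = -10
n2.1.3 (Sara): min(5, 1, -9) = -9
n2.1 (Chen): max(-12, -10, -9) = -9
n2.2.1 (Sara): min(-14, 8, -5) = -14
n2.2.2 (Sara): min(17, -20, 19) = -20
n2.2.3 (Sara): min(-18, 7) = -18
n2.2 (Chen): max(-14, -20, -18) = -14
n2 (Sara): min(-9, -14) = -14
n0 (Chen): max(-6, -14) = -6
Chen at n0 wants the highest of {n1=-6, n2=-14}, so chooses n1.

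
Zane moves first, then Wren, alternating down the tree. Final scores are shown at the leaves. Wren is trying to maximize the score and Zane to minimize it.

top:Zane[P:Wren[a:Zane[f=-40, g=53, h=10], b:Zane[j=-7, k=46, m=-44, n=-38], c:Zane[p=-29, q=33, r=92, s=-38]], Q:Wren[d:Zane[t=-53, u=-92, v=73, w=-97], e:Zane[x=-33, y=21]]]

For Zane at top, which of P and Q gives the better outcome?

a (Zane): min(-40, 53, 10) = -40
b (Zane): min(-7, 46, -44, -38) = -44
c (Zane): min(-29, 33, 92, -38) = -38
P (Wren): max(-40, -44, -38) = -38
d (Zane): min(-53, -92, 73, -97) = -97
e (Zane): min(-33, 21) = -33
Q (Wren): max(-97, -33) = -33
Zane prefers the lower value; P=-38, Q=-33. P is better since -38 < -33.

P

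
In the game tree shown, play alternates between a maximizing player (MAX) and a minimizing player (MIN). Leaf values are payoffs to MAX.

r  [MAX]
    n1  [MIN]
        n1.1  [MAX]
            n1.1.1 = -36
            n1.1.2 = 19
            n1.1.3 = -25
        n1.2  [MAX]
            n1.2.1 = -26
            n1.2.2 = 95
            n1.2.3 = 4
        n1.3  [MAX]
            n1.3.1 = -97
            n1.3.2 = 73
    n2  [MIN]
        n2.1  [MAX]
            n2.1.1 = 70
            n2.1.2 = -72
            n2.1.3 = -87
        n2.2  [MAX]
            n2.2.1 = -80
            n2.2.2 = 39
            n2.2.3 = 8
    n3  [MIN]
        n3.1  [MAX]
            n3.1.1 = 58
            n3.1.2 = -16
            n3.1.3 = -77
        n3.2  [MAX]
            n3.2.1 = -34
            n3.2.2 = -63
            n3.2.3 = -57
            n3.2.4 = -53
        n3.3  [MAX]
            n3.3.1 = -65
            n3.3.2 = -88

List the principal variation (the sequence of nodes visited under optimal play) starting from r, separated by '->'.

n1.1 (MAX): max(-36, 19, -25) = 19
n1.2 (MAX): max(-26, 95, 4) = 95
n1.3 (MAX): max(-97, 73) = 73
n1 (MIN): min(19, 95, 73) = 19
n2.1 (MAX): max(70, -72, -87) = 70
n2.2 (MAX): max(-80, 39, 8) = 39
n2 (MIN): min(70, 39) = 39
n3.1 (MAX): max(58, -16, -77) = 58
n3.2 (MAX): max(-34, -63, -57, -53) = -34
n3.3 (MAX): max(-65, -88) = -65
n3 (MIN): min(58, -34, -65) = -65
r (MAX): max(19, 39, -65) = 39
At r, MAX picks n2 (highest: 39).
At n2, MIN picks n2.2 (lowest: 39).
At n2.2, MAX picks n2.2.2 (highest: 39).
Terminal value 39.

r -> n2 -> n2.2 -> n2.2.2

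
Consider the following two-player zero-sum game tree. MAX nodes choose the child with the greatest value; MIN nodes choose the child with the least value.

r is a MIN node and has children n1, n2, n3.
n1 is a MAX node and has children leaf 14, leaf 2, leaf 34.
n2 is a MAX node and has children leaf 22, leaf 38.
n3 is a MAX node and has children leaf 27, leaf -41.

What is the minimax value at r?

27

n1 (MAX): max(14, 2, 34) = 34
n2 (MAX): max(22, 38) = 38
n3 (MAX): max(27, -41) = 27
r (MIN): min(34, 38, 27) = 27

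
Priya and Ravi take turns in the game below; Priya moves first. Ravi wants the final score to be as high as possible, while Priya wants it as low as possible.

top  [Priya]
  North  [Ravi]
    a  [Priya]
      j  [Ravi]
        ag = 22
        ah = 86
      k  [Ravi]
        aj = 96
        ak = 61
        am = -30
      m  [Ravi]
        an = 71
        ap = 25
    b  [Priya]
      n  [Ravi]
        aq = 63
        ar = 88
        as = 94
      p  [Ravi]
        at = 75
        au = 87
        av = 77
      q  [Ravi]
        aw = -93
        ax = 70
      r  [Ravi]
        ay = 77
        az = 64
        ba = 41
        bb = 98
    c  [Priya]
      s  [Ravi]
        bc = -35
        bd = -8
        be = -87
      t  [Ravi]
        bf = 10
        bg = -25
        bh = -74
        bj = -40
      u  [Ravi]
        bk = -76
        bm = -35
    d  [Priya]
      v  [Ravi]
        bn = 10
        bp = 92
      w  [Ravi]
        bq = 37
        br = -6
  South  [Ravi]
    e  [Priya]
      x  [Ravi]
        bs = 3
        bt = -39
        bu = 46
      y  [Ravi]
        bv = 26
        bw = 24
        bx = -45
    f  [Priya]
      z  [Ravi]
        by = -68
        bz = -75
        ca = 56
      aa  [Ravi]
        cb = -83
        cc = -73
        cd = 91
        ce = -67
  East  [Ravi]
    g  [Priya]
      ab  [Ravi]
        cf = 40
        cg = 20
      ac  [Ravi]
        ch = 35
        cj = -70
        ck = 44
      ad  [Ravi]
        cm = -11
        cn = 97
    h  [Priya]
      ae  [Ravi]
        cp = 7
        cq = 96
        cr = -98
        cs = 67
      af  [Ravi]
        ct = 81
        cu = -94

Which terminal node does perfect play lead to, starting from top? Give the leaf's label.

ca

j (Ravi): max(22, 86) = 86
k (Ravi): max(96, 61, -30) = 96
m (Ravi): max(71, 25) = 71
a (Priya): min(86, 96, 71) = 71
n (Ravi): max(63, 88, 94) = 94
p (Ravi): max(75, 87, 77) = 87
q (Ravi): max(-93, 70) = 70
r (Ravi): max(77, 64, 41, 98) = 98
b (Priya): min(94, 87, 70, 98) = 70
s (Ravi): max(-35, -8, -87) = -8
t (Ravi): max(10, -25, -74, -40) = 10
u (Ravi): max(-76, -35) = -35
c (Priya): min(-8, 10, -35) = -35
v (Ravi): max(10, 92) = 92
w (Ravi): max(37, -6) = 37
d (Priya): min(92, 37) = 37
North (Ravi): max(71, 70, -35, 37) = 71
x (Ravi): max(3, -39, 46) = 46
y (Ravi): max(26, 24, -45) = 26
e (Priya): min(46, 26) = 26
z (Ravi): max(-68, -75, 56) = 56
aa (Ravi): max(-83, -73, 91, -67) = 91
f (Priya): min(56, 91) = 56
South (Ravi): max(26, 56) = 56
ab (Ravi): max(40, 20) = 40
ac (Ravi): max(35, -70, 44) = 44
ad (Ravi): max(-11, 97) = 97
g (Priya): min(40, 44, 97) = 40
ae (Ravi): max(7, 96, -98, 67) = 96
af (Ravi): max(81, -94) = 81
h (Priya): min(96, 81) = 81
East (Ravi): max(40, 81) = 81
top (Priya): min(71, 56, 81) = 56
At top, Priya picks South (lowest: 56).
At South, Ravi picks f (highest: 56).
At f, Priya picks z (lowest: 56).
At z, Ravi picks ca (highest: 56).
Terminal value 56.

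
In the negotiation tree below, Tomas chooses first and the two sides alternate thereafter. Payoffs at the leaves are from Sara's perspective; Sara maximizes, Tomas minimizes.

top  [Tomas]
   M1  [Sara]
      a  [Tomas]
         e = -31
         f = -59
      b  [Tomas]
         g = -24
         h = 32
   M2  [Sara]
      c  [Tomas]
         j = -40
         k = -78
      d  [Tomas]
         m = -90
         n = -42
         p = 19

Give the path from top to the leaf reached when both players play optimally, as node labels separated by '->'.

top -> M2 -> c -> k

a (Tomas): min(-31, -59) = -59
b (Tomas): min(-24, 32) = -24
M1 (Sara): max(-59, -24) = -24
c (Tomas): min(-40, -78) = -78
d (Tomas): min(-90, -42, 19) = -90
M2 (Sara): max(-78, -90) = -78
top (Tomas): min(-24, -78) = -78
At top, Tomas picks M2 (lowest: -78).
At M2, Sara picks c (highest: -78).
At c, Tomas picks k (lowest: -78).
Terminal value -78.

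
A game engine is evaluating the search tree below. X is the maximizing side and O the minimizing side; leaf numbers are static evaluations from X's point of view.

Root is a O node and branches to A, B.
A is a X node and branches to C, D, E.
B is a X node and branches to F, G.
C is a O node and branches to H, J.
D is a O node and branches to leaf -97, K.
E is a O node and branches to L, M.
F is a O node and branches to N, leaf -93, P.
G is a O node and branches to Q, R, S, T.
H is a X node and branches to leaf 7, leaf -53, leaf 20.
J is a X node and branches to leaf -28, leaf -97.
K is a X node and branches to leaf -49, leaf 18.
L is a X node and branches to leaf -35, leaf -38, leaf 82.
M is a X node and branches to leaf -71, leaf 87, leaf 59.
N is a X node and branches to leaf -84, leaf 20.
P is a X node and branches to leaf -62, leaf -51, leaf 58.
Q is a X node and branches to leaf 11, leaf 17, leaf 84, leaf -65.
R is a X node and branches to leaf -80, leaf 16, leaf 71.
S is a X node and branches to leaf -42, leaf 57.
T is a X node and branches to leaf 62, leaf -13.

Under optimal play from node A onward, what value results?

82

H (X): max(7, -53, 20) = 20
J (X): max(-28, -97) = -28
C (O): min(20, -28) = -28
K (X): max(-49, 18) = 18
D (O): min(-97, 18) = -97
L (X): max(-35, -38, 82) = 82
M (X): max(-71, 87, 59) = 87
E (O): min(82, 87) = 82
A (X): max(-28, -97, 82) = 82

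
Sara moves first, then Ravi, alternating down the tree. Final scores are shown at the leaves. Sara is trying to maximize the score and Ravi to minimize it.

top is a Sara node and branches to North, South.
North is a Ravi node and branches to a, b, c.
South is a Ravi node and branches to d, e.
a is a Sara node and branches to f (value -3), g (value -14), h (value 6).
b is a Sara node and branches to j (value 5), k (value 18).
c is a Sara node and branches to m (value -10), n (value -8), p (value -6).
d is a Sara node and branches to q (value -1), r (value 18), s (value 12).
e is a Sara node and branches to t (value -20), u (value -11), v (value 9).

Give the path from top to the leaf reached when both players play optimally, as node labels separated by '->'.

top -> South -> e -> v

a (Sara): max(-3, -14, 6) = 6
b (Sara): max(5, 18) = 18
c (Sara): max(-10, -8, -6) = -6
North (Ravi): min(6, 18, -6) = -6
d (Sara): max(-1, 18, 12) = 18
e (Sara): max(-20, -11, 9) = 9
South (Ravi): min(18, 9) = 9
top (Sara): max(-6, 9) = 9
At top, Sara picks South (highest: 9).
At South, Ravi picks e (lowest: 9).
At e, Sara picks v (highest: 9).
Terminal value 9.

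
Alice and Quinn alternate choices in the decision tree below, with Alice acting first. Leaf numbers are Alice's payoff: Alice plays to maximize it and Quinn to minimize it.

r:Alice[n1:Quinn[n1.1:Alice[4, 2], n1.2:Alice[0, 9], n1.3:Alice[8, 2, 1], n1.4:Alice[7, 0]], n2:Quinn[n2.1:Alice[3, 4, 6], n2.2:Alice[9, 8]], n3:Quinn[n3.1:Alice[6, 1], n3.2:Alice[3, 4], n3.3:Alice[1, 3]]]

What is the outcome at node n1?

n1.1 (Alice): max(4, 2) = 4
n1.2 (Alice): max(0, 9) = 9
n1.3 (Alice): max(8, 2, 1) = 8
n1.4 (Alice): max(7, 0) = 7
n1 (Quinn): min(4, 9, 8, 7) = 4

4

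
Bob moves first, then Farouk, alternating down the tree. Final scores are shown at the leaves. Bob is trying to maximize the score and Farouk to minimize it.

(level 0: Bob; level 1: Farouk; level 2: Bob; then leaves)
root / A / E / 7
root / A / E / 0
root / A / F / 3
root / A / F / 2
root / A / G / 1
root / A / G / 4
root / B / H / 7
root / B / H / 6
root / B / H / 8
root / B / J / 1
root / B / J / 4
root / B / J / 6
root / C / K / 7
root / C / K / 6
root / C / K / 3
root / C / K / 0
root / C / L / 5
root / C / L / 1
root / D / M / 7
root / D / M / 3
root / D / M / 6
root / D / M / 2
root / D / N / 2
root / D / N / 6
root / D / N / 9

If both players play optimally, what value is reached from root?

7

E (Bob): max(7, 0) = 7
F (Bob): max(3, 2) = 3
G (Bob): max(1, 4) = 4
A (Farouk): min(7, 3, 4) = 3
H (Bob): max(7, 6, 8) = 8
J (Bob): max(1, 4, 6) = 6
B (Farouk): min(8, 6) = 6
K (Bob): max(7, 6, 3, 0) = 7
L (Bob): max(5, 1) = 5
C (Farouk): min(7, 5) = 5
M (Bob): max(7, 3, 6, 2) = 7
N (Bob): max(2, 6, 9) = 9
D (Farouk): min(7, 9) = 7
root (Bob): max(3, 6, 5, 7) = 7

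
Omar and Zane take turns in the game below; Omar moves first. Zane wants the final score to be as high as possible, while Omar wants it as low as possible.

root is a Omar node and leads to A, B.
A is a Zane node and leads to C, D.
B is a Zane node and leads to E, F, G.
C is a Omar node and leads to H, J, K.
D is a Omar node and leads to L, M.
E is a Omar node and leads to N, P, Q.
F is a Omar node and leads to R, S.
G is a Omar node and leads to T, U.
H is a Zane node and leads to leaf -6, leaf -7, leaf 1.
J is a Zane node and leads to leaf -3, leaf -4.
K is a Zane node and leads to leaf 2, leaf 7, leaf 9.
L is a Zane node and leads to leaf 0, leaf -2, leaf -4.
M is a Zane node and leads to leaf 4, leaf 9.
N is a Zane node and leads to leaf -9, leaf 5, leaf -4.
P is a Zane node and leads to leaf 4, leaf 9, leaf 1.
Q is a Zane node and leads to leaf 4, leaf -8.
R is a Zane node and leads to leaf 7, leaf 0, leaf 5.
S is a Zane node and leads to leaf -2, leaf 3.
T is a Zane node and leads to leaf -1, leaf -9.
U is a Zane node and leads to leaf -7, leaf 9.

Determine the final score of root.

H (Zane): max(-6, -7, 1) = 1
J (Zane): max(-3, -4) = -3
K (Zane): max(2, 7, 9) = 9
C (Omar): min(1, -3, 9) = -3
L (Zane): max(0, -2, -4) = 0
M (Zane): max(4, 9) = 9
D (Omar): min(0, 9) = 0
A (Zane): max(-3, 0) = 0
N (Zane): max(-9, 5, -4) = 5
P (Zane): max(4, 9, 1) = 9
Q (Zane): max(4, -8) = 4
E (Omar): min(5, 9, 4) = 4
R (Zane): max(7, 0, 5) = 7
S (Zane): max(-2, 3) = 3
F (Omar): min(7, 3) = 3
T (Zane): max(-1, -9) = -1
U (Zane): max(-7, 9) = 9
G (Omar): min(-1, 9) = -1
B (Zane): max(4, 3, -1) = 4
root (Omar): min(0, 4) = 0

0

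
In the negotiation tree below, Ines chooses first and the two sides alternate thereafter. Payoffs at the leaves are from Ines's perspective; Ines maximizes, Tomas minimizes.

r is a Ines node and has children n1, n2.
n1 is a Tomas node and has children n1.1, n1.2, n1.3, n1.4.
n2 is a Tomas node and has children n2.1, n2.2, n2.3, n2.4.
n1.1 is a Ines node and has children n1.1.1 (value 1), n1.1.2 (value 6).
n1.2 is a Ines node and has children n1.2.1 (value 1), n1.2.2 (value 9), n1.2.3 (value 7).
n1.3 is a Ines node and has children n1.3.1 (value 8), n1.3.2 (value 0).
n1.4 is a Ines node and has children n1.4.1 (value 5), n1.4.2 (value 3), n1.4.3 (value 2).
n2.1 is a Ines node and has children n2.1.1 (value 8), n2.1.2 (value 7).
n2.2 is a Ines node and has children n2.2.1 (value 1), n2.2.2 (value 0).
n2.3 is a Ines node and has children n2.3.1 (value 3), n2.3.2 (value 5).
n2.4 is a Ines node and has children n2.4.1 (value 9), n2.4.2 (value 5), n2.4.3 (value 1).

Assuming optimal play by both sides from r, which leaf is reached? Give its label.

n1.1 (Ines): max(1, 6) = 6
n1.2 (Ines): max(1, 9, 7) = 9
n1.3 (Ines): max(8, 0) = 8
n1.4 (Ines): max(5, 3, 2) = 5
n1 (Tomas): min(6, 9, 8, 5) = 5
n2.1 (Ines): max(8, 7) = 8
n2.2 (Ines): max(1, 0) = 1
n2.3 (Ines): max(3, 5) = 5
n2.4 (Ines): max(9, 5, 1) = 9
n2 (Tomas): min(8, 1, 5, 9) = 1
r (Ines): max(5, 1) = 5
At r, Ines picks n1 (highest: 5).
At n1, Tomas picks n1.4 (lowest: 5).
At n1.4, Ines picks n1.4.1 (highest: 5).
Terminal value 5.

n1.4.1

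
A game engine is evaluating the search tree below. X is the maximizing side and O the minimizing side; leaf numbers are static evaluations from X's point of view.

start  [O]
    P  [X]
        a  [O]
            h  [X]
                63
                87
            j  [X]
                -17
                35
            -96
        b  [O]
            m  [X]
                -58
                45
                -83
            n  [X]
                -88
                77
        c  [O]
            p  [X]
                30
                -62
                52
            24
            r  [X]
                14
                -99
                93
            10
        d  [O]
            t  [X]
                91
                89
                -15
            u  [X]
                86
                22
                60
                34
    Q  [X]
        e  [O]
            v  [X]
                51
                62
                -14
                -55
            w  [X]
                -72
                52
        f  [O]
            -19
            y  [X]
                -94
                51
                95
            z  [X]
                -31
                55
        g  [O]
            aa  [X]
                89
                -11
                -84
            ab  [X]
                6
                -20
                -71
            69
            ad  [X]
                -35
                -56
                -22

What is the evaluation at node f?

y (X): max(-94, 51, 95) = 95
z (X): max(-31, 55) = 55
f (O): min(-19, 95, 55) = -19

-19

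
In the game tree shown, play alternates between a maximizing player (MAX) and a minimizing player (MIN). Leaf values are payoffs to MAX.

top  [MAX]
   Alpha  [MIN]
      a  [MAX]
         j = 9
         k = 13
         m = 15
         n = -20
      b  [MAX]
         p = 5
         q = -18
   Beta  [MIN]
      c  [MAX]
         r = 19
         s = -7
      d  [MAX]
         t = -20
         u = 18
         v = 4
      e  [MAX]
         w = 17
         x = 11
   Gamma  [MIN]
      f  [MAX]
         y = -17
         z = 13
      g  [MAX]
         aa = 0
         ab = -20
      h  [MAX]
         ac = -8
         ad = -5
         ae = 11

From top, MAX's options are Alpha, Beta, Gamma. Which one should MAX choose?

a (MAX): max(9, 13, 15, -20) = 15
b (MAX): max(5, -18) = 5
Alpha (MIN): min(15, 5) = 5
c (MAX): max(19, -7) = 19
d (MAX): max(-20, 18, 4) = 18
e (MAX): max(17, 11) = 17
Beta (MIN): min(19, 18, 17) = 17
f (MAX): max(-17, 13) = 13
g (MAX): max(0, -20) = 0
h (MAX): max(-8, -5, 11) = 11
Gamma (MIN): min(13, 0, 11) = 0
top (MAX): max(5, 17, 0) = 17
MAX at top wants the highest of {Alpha=5, Beta=17, Gamma=0}, so chooses Beta.

Beta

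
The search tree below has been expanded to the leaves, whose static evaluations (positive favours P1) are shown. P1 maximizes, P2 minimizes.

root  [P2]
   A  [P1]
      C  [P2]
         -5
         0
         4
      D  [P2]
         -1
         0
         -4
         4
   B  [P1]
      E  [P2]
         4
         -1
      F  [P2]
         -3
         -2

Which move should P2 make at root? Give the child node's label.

A

C (P2): min(-5, 0, 4) = -5
D (P2): min(-1, 0, -4, 4) = -4
A (P1): max(-5, -4) = -4
E (P2): min(4, -1) = -1
F (P2): min(-3, -2) = -3
B (P1): max(-1, -3) = -1
root (P2): min(-4, -1) = -4
P2 at root wants the lowest of {A=-4, B=-1}, so chooses A.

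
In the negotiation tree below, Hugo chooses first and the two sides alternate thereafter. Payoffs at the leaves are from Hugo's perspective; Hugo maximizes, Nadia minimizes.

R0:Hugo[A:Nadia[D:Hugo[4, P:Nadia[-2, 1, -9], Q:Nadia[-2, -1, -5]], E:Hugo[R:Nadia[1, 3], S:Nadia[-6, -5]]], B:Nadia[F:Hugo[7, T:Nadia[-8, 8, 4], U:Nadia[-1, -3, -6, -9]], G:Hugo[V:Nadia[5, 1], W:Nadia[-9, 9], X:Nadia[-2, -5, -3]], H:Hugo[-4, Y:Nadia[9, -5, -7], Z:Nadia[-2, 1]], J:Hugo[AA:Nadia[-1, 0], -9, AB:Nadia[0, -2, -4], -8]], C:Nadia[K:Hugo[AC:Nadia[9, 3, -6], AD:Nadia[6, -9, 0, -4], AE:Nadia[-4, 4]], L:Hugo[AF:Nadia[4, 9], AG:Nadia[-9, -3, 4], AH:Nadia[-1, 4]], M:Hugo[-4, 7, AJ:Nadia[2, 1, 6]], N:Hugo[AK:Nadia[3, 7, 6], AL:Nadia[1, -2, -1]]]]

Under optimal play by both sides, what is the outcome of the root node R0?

1

P (Nadia): min(-2, 1, -9) = -9
Q (Nadia): min(-2, -1, -5) = -5
D (Hugo): max(4, -9, -5) = 4
R (Nadia): min(1, 3) = 1
S (Nadia): min(-6, -5) = -6
E (Hugo): max(1, -6) = 1
A (Nadia): min(4, 1) = 1
T (Nadia): min(-8, 8, 4) = -8
U (Nadia): min(-1, -3, -6, -9) = -9
F (Hugo): max(7, -8, -9) = 7
V (Nadia): min(5, 1) = 1
W (Nadia): min(-9, 9) = -9
X (Nadia): min(-2, -5, -3) = -5
G (Hugo): max(1, -9, -5) = 1
Y (Nadia): min(9, -5, -7) = -7
Z (Nadia): min(-2, 1) = -2
H (Hugo): max(-4, -7, -2) = -2
AA (Nadia): min(-1, 0) = -1
AB (Nadia): min(0, -2, -4) = -4
J (Hugo): max(-1, -9, -4, -8) = -1
B (Nadia): min(7, 1, -2, -1) = -2
AC (Nadia): min(9, 3, -6) = -6
AD (Nadia): min(6, -9, 0, -4) = -9
AE (Nadia): min(-4, 4) = -4
K (Hugo): max(-6, -9, -4) = -4
AF (Nadia): min(4, 9) = 4
AG (Nadia): min(-9, -3, 4) = -9
AH (Nadia): min(-1, 4) = -1
L (Hugo): max(4, -9, -1) = 4
AJ (Nadia): min(2, 1, 6) = 1
M (Hugo): max(-4, 7, 1) = 7
AK (Nadia): min(3, 7, 6) = 3
AL (Nadia): min(1, -2, -1) = -2
N (Hugo): max(3, -2) = 3
C (Nadia): min(-4, 4, 7, 3) = -4
R0 (Hugo): max(1, -2, -4) = 1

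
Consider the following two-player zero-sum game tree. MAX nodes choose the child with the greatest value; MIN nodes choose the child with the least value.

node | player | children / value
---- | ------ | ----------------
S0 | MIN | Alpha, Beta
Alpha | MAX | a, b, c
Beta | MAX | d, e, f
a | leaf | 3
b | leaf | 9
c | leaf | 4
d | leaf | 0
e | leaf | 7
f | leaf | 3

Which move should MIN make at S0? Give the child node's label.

Alpha (MAX): max(3, 9, 4) = 9
Beta (MAX): max(0, 7, 3) = 7
S0 (MIN): min(9, 7) = 7
MIN at S0 wants the lowest of {Alpha=9, Beta=7}, so chooses Beta.

Beta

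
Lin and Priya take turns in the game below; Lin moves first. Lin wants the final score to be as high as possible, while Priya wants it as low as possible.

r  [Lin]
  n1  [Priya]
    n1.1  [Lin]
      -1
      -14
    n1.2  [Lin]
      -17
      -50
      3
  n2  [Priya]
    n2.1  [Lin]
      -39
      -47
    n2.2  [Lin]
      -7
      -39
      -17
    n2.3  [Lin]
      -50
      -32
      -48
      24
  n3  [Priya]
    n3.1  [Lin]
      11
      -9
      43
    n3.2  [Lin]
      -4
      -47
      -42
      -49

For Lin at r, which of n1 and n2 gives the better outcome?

n1.1 (Lin): max(-1, -14) = -1
n1.2 (Lin): max(-17, -50, 3) = 3
n1 (Priya): min(-1, 3) = -1
n2.1 (Lin): max(-39, -47) = -39
n2.2 (Lin): max(-7, -39, -17) = -7
n2.3 (Lin): max(-50, -32, -48, 24) = 24
n2 (Priya): min(-39, -7, 24) = -39
Lin prefers the higher value; n1=-1, n2=-39. n1 is better since -1 > -39.

n1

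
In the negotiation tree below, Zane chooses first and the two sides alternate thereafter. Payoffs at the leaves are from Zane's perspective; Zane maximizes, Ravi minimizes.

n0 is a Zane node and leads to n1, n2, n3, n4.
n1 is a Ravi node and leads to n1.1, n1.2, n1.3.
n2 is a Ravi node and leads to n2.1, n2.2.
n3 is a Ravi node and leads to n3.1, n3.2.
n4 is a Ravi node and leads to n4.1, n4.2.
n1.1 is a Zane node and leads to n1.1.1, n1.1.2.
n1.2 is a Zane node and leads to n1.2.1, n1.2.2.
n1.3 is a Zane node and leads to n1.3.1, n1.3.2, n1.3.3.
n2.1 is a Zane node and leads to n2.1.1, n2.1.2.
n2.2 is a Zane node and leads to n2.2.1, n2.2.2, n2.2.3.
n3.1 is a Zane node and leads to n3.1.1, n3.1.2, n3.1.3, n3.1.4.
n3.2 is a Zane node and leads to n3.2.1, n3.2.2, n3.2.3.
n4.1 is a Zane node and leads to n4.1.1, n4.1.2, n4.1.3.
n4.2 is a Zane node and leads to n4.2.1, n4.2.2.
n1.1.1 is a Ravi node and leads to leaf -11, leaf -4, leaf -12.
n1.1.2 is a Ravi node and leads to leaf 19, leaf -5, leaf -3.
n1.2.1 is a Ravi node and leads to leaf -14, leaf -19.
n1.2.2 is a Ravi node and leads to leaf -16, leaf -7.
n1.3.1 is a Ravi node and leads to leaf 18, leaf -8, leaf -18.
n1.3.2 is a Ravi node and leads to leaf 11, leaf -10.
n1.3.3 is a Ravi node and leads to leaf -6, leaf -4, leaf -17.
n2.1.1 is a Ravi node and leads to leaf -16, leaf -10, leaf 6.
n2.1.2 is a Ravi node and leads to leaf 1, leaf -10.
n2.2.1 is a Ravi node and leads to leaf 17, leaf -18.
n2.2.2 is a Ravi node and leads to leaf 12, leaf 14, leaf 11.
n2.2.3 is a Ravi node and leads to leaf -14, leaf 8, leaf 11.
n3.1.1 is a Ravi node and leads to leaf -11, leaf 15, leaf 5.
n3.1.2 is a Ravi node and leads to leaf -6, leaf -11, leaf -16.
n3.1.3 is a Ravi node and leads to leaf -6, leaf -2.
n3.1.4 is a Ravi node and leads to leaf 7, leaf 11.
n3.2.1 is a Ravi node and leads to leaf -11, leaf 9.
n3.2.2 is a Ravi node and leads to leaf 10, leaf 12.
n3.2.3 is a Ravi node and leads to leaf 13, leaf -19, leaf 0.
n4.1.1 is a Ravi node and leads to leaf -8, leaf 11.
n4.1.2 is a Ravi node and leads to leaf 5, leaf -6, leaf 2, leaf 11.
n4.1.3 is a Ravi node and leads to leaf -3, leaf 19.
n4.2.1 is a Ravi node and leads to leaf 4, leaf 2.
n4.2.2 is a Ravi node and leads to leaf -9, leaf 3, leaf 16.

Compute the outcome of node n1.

n1.1.1 (Ravi): min(-11, -4, -12) = -12
n1.1.2 (Ravi): min(19, -5, -3) = -5
n1.1 (Zane): max(-12, -5) = -5
n1.2.1 (Ravi): min(-14, -19) = -19
n1.2.2 (Ravi): min(-16, -7) = -16
n1.2 (Zane): max(-19, -16) = -16
n1.3.1 (Ravi): min(18, -8, -18) = -18
n1.3.2 (Ravi): min(11, -10) = -10
n1.3.3 (Ravi): min(-6, -4, -17) = -17
n1.3 (Zane): max(-18, -10, -17) = -10
n1 (Ravi): min(-5, -16, -10) = -16

-16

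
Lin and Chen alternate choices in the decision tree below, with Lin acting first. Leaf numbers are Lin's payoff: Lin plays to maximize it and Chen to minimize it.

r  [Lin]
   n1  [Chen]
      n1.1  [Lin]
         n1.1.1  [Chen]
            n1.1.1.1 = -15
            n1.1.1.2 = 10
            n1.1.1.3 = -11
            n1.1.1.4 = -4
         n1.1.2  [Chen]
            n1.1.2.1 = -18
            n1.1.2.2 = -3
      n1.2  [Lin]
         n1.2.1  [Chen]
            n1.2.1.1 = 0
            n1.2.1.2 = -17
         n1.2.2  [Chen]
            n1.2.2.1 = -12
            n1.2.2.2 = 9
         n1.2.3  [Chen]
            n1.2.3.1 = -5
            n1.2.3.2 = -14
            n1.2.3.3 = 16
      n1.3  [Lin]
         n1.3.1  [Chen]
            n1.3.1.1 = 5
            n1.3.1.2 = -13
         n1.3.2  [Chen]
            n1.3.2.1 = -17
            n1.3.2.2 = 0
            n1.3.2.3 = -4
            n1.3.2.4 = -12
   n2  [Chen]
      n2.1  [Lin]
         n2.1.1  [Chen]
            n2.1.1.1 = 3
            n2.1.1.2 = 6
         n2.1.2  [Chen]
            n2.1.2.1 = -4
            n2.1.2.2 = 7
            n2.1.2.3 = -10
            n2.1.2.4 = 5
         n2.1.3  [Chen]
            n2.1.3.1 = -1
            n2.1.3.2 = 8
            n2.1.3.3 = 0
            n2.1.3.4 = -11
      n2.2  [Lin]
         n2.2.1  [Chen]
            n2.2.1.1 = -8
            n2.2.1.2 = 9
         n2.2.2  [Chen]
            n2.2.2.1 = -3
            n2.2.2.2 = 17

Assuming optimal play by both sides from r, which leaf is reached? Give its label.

n2.2.2.1

n1.1.1 (Chen): min(-15, 10, -11, -4) = -15
n1.1.2 (Chen): min(-18, -3) = -18
n1.1 (Lin): max(-15, -18) = -15
n1.2.1 (Chen): min(0, -17) = -17
n1.2.2 (Chen): min(-12, 9) = -12
n1.2.3 (Chen): min(-5, -14, 16) = -14
n1.2 (Lin): max(-17, -12, -14) = -12
n1.3.1 (Chen): min(5, -13) = -13
n1.3.2 (Chen): min(-17, 0, -4, -12) = -17
n1.3 (Lin): max(-13, -17) = -13
n1 (Chen): min(-15, -12, -13) = -15
n2.1.1 (Chen): min(3, 6) = 3
n2.1.2 (Chen): min(-4, 7, -10, 5) = -10
n2.1.3 (Chen): min(-1, 8, 0, -11) = -11
n2.1 (Lin): max(3, -10, -11) = 3
n2.2.1 (Chen): min(-8, 9) = -8
n2.2.2 (Chen): min(-3, 17) = -3
n2.2 (Lin): max(-8, -3) = -3
n2 (Chen): min(3, -3) = -3
r (Lin): max(-15, -3) = -3
At r, Lin picks n2 (highest: -3).
At n2, Chen picks n2.2 (lowest: -3).
At n2.2, Lin picks n2.2.2 (highest: -3).
At n2.2.2, Chen picks n2.2.2.1 (lowest: -3).
Terminal value -3.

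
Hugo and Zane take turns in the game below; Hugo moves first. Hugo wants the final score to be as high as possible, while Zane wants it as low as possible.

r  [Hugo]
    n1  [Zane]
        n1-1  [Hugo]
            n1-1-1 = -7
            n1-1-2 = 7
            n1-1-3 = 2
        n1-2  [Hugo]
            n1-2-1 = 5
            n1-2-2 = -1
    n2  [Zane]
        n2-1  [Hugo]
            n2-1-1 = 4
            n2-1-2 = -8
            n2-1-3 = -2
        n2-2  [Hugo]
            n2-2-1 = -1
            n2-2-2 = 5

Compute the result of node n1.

5

n1-1 (Hugo): max(-7, 7, 2) = 7
n1-2 (Hugo): max(5, -1) = 5
n1 (Zane): min(7, 5) = 5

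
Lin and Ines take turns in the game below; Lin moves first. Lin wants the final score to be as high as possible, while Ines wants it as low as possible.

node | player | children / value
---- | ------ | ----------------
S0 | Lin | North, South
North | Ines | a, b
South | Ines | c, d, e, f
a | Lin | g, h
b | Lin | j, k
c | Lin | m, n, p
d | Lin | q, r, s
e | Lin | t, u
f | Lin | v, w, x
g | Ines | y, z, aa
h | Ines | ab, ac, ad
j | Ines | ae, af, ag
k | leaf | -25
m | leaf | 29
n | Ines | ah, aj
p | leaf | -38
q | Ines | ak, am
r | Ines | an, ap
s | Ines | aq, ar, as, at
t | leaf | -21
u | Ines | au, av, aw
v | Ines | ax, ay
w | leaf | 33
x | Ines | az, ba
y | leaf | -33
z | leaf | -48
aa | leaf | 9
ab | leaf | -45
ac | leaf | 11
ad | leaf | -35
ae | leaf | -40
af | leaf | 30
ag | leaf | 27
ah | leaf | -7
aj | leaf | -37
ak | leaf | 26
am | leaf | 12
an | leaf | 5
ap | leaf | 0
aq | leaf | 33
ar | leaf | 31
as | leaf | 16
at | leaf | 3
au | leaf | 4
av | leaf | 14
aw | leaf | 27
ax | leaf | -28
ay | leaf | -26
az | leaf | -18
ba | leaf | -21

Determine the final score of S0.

4

g (Ines): min(-33, -48, 9) = -48
h (Ines): min(-45, 11, -35) = -45
a (Lin): max(-48, -45) = -45
j (Ines): min(-40, 30, 27) = -40
b (Lin): max(-40, -25) = -25
North (Ines): min(-45, -25) = -45
n (Ines): min(-7, -37) = -37
c (Lin): max(29, -37, -38) = 29
q (Ines): min(26, 12) = 12
r (Ines): min(5, 0) = 0
s (Ines): min(33, 31, 16, 3) = 3
d (Lin): max(12, 0, 3) = 12
u (Ines): min(4, 14, 27) = 4
e (Lin): max(-21, 4) = 4
v (Ines): min(-28, -26) = -28
x (Ines): min(-18, -21) = -21
f (Lin): max(-28, 33, -21) = 33
South (Ines): min(29, 12, 4, 33) = 4
S0 (Lin): max(-45, 4) = 4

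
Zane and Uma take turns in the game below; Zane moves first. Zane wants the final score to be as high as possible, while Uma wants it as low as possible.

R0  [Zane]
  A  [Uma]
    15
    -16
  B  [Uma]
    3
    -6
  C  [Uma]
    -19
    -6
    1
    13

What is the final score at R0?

-6

A (Uma): min(15, -16) = -16
B (Uma): min(3, -6) = -6
C (Uma): min(-19, -6, 1, 13) = -19
R0 (Zane): max(-16, -6, -19) = -6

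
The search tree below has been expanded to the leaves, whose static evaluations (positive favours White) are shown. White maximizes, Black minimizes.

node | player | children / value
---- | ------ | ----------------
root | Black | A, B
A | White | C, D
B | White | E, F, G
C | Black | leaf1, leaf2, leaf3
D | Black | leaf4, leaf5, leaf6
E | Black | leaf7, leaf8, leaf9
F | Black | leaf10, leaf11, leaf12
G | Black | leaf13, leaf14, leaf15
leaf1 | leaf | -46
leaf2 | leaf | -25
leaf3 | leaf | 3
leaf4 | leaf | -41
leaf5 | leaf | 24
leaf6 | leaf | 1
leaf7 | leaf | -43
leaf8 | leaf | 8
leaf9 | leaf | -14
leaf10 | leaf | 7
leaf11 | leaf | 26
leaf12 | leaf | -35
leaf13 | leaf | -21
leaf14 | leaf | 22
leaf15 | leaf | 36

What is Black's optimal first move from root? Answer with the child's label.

C (Black): min(-46, -25, 3) = -46
D (Black): min(-41, 24, 1) = -41
A (White): max(-46, -41) = -41
E (Black): min(-43, 8, -14) = -43
F (Black): min(7, 26, -35) = -35
G (Black): min(-21, 22, 36) = -21
B (White): max(-43, -35, -21) = -21
root (Black): min(-41, -21) = -41
Black at root wants the lowest of {A=-41, B=-21}, so chooses A.

A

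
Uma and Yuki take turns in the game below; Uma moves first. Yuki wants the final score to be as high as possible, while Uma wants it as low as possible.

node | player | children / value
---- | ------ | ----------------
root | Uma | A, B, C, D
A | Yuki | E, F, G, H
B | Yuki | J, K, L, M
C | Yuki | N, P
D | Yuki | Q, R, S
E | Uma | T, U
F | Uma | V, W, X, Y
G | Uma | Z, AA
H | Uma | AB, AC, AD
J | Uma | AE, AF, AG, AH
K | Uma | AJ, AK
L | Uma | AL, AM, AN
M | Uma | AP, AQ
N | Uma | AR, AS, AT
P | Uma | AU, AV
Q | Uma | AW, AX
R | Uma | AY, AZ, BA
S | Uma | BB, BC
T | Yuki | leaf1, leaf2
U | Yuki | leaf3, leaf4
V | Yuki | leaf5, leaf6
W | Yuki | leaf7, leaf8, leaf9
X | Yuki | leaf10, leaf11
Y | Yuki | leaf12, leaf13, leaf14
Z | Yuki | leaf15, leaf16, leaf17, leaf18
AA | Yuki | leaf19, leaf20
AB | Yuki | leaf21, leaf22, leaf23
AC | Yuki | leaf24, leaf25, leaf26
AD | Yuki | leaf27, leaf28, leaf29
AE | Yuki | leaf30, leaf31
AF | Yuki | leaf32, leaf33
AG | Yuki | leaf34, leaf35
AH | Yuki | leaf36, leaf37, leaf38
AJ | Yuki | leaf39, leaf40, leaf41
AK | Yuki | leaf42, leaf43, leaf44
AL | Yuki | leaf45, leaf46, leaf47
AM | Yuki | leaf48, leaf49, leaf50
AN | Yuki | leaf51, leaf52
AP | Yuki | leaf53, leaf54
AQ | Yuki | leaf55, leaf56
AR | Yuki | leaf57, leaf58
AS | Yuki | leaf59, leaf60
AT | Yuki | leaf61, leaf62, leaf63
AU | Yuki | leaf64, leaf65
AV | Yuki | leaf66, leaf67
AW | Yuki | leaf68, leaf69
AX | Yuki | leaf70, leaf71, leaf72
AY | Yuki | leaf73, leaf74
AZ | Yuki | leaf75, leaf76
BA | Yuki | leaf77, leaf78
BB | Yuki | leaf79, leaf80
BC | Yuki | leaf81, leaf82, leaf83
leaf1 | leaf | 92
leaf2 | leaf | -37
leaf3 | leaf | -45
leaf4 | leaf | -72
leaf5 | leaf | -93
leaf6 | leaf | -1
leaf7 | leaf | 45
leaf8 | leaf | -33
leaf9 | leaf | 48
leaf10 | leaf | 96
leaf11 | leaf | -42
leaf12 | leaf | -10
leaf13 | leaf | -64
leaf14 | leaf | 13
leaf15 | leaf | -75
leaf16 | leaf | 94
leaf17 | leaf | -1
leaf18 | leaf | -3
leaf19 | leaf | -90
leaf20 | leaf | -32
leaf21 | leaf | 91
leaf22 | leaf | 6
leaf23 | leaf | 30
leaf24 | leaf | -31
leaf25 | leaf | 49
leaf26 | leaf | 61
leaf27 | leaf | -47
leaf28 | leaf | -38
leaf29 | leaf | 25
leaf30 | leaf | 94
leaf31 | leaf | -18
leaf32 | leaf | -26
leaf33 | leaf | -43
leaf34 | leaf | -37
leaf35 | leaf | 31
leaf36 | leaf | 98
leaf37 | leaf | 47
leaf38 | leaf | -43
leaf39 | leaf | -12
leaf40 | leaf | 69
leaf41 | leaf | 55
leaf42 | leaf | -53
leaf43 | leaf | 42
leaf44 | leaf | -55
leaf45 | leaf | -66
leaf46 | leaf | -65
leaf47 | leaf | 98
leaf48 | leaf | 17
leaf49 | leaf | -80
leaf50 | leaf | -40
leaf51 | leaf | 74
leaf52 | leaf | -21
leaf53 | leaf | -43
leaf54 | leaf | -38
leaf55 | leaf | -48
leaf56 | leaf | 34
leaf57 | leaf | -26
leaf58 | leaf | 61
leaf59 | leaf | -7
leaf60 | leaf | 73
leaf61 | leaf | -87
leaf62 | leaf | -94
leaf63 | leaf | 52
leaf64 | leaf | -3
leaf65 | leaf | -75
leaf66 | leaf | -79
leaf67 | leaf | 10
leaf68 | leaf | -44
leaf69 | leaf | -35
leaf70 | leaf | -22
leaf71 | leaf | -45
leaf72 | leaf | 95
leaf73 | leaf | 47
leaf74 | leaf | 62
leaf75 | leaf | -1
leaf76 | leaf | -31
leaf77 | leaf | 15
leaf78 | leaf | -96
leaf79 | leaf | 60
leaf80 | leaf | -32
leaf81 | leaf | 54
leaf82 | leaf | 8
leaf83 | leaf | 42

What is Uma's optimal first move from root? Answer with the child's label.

A

T (Yuki): max(92, -37) = 92
U (Yuki): max(-45, -72) = -45
E (Uma): min(92, -45) = -45
V (Yuki): max(-93, -1) = -1
W (Yuki): max(45, -33, 48) = 48
X (Yuki): max(96, -42) = 96
Y (Yuki): max(-10, -64, 13) = 13
F (Uma): min(-1, 48, 96, 13) = -1
Z (Yuki): max(-75, 94, -1, -3) = 94
AA (Yuki): max(-90, -32) = -32
G (Uma): min(94, -32) = -32
AB (Yuki): max(91, 6, 30) = 91
AC (Yuki): max(-31, 49, 61) = 61
AD (Yuki): max(-47, -38, 25) = 25
H (Uma): min(91, 61, 25) = 25
A (Yuki): max(-45, -1, -32, 25) = 25
AE (Yuki): max(94, -18) = 94
AF (Yuki): max(-26, -43) = -26
AG (Yuki): max(-37, 31) = 31
AH (Yuki): max(98, 47, -43) = 98
J (Uma): min(94, -26, 31, 98) = -26
AJ (Yuki): max(-12, 69, 55) = 69
AK (Yuki): max(-53, 42, -55) = 42
K (Uma): min(69, 42) = 42
AL (Yuki): max(-66, -65, 98) = 98
AM (Yuki): max(17, -80, -40) = 17
AN (Yuki): max(74, -21) = 74
L (Uma): min(98, 17, 74) = 17
AP (Yuki): max(-43, -38) = -38
AQ (Yuki): max(-48, 34) = 34
M (Uma): min(-38, 34) = -38
B (Yuki): max(-26, 42, 17, -38) = 42
AR (Yuki): max(-26, 61) = 61
AS (Yuki): max(-7, 73) = 73
AT (Yuki): max(-87, -94, 52) = 52
N (Uma): min(61, 73, 52) = 52
AU (Yuki): max(-3, -75) = -3
AV (Yuki): max(-79, 10) = 10
P (Uma): min(-3, 10) = -3
C (Yuki): max(52, -3) = 52
AW (Yuki): max(-44, -35) = -35
AX (Yuki): max(-22, -45, 95) = 95
Q (Uma): min(-35, 95) = -35
AY (Yuki): max(47, 62) = 62
AZ (Yuki): max(-1, -31) = -1
BA (Yuki): max(15, -96) = 15
R (Uma): min(62, -1, 15) = -1
BB (Yuki): max(60, -32) = 60
BC (Yuki): max(54, 8, 42) = 54
S (Uma): min(60, 54) = 54
D (Yuki): max(-35, -1, 54) = 54
root (Uma): min(25, 42, 52, 54) = 25
Uma at root wants the lowest of {A=25, B=42, C=52, D=54}, so chooses A.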